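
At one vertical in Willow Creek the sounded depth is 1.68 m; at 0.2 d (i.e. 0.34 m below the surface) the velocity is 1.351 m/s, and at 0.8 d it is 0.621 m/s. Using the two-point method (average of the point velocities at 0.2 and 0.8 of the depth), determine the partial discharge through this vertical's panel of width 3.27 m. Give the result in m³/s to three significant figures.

v̄ = (1.351 + 0.621) / 2 = 0.9860 m/s
q = v̄ × d × w = 0.9860 × 1.68 × 3.27 = 5.417 m³/s

5.42 m³/s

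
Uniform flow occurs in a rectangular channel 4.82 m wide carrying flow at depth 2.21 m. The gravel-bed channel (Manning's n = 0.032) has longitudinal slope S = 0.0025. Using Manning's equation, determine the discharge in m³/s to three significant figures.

18.3 m³/s

A = b·y = 4.82 × 2.21 = 10.65 m²
P = b + 2y = 4.82 + 2×2.21 = 9.240 m
R = A/P = 10.65/9.240 = 1.153 m
Q = (1/n)·A·R^(2/3)·S^(1/2) = (1/0.032) × 10.65 × 1.153^(2/3) × 0.0025^(1/2) = 18.30 m³/s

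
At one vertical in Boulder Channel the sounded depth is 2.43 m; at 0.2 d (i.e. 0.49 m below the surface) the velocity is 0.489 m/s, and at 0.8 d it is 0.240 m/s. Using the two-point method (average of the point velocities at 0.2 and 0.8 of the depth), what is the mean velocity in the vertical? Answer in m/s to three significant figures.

v̄ = (0.489 + 0.240) / 2 = 0.3645 m/s

0.365 m/s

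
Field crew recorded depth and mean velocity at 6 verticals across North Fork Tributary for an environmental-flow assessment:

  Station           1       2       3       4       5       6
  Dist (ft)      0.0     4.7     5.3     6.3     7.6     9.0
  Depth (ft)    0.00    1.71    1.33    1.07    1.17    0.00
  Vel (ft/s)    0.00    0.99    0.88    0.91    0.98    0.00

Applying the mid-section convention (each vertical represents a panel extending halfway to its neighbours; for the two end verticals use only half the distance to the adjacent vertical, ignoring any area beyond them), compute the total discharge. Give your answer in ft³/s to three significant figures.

w_2 = (5.3 − 0.0)/2 = 2.65 ft; q_2 = 0.99 × 1.71 × 2.65 = 4.486 ft³/s
w_3 = (6.3 − 4.7)/2 = 0.8 ft; q_3 = 0.88 × 1.33 × 0.8 = 0.9363 ft³/s
w_4 = (7.6 − 5.3)/2 = 1.15 ft; q_4 = 0.91 × 1.07 × 1.15 = 1.120 ft³/s
w_5 = (9.0 − 6.3)/2 = 1.35 ft; q_5 = 0.98 × 1.17 × 1.35 = 1.548 ft³/s
Stations 1, 6 contribute zero (depth or velocity is 0).
Q = Σ qᵢ = 8.090 ft³/s

8.09 ft³/s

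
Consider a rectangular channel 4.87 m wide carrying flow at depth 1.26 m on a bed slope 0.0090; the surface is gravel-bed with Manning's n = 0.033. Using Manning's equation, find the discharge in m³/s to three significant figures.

A = b·y = 4.87 × 1.26 = 6.136 m²
P = b + 2y = 4.87 + 2×1.26 = 7.390 m
R = A/P = 6.136/7.390 = 0.8303 m
Q = (1/n)·A·R^(2/3)·S^(1/2) = (1/0.033) × 6.136 × 0.8303^(2/3) × 0.0090^(1/2) = 15.58 m³/s

15.6 m³/s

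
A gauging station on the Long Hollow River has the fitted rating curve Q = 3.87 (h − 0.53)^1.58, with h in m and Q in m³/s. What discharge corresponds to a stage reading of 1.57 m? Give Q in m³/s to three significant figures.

4.12 m³/s

Q = 3.87 × (1.57 − 0.53)^1.58 = 3.87 × 1.04^1.58 = 4.117 m³/s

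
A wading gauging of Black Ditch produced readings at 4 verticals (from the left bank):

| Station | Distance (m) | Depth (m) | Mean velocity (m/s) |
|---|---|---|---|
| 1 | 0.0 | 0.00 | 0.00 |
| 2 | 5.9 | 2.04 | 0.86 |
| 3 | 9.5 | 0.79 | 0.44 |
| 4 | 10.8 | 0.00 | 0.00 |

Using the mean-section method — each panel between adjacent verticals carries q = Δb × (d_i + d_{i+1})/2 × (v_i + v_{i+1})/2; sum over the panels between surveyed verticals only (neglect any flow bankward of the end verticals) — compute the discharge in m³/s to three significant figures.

6.01 m³/s

Panel 1-2: Δb = 5.9 m, d̄ = (0.00+2.04)/2 = 1.02, v̄ = (0.00+0.86)/2 = 0.43 → q = 5.9×1.02×0.43 = 2.588 m³/s
Panel 2-3: Δb = 3.6 m, d̄ = (2.04+0.79)/2 = 1.415, v̄ = (0.86+0.44)/2 = 0.65 → q = 3.6×1.415×0.65 = 3.311 m³/s
Panel 3-4: Δb = 1.3 m, d̄ = (0.79+0.00)/2 = 0.395, v̄ = (0.44+0.00)/2 = 0.22 → q = 1.3×0.395×0.22 = 0.1130 m³/s
Q = Σ q = 6.012 m³/s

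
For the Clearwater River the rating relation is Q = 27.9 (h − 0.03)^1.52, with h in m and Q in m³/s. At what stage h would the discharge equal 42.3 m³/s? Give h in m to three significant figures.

h − h₀ = (Q/C)^(1/b) = (42.3/27.9)^(1/1.52) = 1.315 m
h = 0.03 + 1.315 = 1.345 m

1.34 m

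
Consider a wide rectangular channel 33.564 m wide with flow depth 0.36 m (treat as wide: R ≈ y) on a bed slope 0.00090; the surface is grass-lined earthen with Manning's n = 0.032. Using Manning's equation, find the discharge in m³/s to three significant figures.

5.73 m³/s

A = b·y = 33.564 × 0.36 = 12.08 m²
Wide channel: R ≈ y = 0.36 m
Q = (1/n)·A·R^(2/3)·S^(1/2) = (1/0.032) × 12.08 × 0.3600^(2/3) × 0.00090^(1/2) = 5.733 m³/s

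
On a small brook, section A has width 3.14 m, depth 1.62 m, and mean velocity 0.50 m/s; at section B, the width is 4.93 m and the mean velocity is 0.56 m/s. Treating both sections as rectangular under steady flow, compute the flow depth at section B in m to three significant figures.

0.921 m

Q = A₁V₁ = (3.14×1.62) × 0.50 = 2.543 m³/s
d₂ = Q/(b₂ V₂) = 2.543/(4.93×0.56) = 0.9213 m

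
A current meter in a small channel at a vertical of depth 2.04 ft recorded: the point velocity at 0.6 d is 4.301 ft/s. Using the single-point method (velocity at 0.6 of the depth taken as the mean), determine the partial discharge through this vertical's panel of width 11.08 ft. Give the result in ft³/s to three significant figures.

97.2 ft³/s

v̄ = v₀.₆ = 4.301 ft/s
q = v̄ × d × w = 4.301 × 2.04 × 11.08 = 97.22 ft³/s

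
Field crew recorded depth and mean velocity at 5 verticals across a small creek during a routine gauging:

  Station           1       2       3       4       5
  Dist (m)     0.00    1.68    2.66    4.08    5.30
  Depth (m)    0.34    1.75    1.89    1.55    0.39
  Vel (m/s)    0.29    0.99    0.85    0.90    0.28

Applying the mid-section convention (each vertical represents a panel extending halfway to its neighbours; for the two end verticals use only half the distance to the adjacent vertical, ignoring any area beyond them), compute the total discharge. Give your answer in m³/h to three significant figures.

w_1 = (1.68 − 0.00)/2 = 0.84 m; q_1 = 0.29 × 0.34 × 0.84 = 0.08282 m³/s
w_2 = (2.66 − 0.00)/2 = 1.33 m; q_2 = 0.99 × 1.75 × 1.33 = 2.304 m³/s
w_3 = (4.08 − 1.68)/2 = 1.2 m; q_3 = 0.85 × 1.89 × 1.2 = 1.928 m³/s
w_4 = (5.30 − 2.66)/2 = 1.32 m; q_4 = 0.90 × 1.55 × 1.32 = 1.841 m³/s
w_5 = (5.30 − 4.08)/2 = 0.61 m; q_5 = 0.28 × 0.39 × 0.61 = 0.06661 m³/s
Q = Σ qᵢ = 6.223 m³/s
= 6.223 × 3600 = 22400 m³/h

22400 m³/h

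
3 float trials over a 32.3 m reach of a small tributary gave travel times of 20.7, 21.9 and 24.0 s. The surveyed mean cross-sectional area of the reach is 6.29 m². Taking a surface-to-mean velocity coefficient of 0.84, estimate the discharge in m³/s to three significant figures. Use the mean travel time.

7.69 m³/s

t̄ = (20.7 + 21.9 + 24.0) / 3 = 22.2 s
v_surface = L / t̄ = 32.3 / 22.2 = 1.455 m/s
v_mean = 0.84 × 1.455 = 1.222 m/s
Q = A × v_mean = 6.29 × 1.222 = 7.687 m³/s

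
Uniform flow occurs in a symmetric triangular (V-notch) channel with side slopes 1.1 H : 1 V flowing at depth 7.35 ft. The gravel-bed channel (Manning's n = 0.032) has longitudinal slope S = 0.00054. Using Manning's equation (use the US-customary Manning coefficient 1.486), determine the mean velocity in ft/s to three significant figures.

2.10 ft/s

A = z·y² = 1.1×7.35² = 59.42 ft²
P = 2y√(1+z²) = 2×7.35×√(1+1.1²) = 21.85 ft
R = A/P = 59.42/21.85 = 2.719 ft
Q = (1.486/n)·A·R^(2/3)·S^(1/2) = (1.486/0.032) × 59.42 × 2.719^(2/3) × 0.00054^(1/2) = 124.9 ft³/s
V = Q/A = 124.9/59.42 = 2.102 ft/s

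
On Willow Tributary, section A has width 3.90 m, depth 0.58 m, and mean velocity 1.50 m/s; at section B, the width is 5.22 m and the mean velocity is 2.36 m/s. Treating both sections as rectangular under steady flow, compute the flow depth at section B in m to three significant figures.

Q = A₁V₁ = (3.90×0.58) × 1.50 = 3.393 m³/s
d₂ = Q/(b₂ V₂) = 3.393/(5.22×2.36) = 0.2754 m

0.275 m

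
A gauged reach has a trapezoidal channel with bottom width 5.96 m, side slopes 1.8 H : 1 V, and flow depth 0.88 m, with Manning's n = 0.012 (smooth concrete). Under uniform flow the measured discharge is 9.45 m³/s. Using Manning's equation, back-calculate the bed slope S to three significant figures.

A = (b + z·y)·y = (5.96 + 1.8×0.88)×0.88 = 6.639 m²
P = b + 2y√(1+z²) = 5.96 + 2×0.88×√(1+1.8²) = 9.584 m
R = A/P = 6.639/9.584 = 0.6927 m
S = (Q·n / (1·A·R^(2/3)))² = (9.45×0.012 / (1×6.639×0.7829))² = 0.0004761

0.000476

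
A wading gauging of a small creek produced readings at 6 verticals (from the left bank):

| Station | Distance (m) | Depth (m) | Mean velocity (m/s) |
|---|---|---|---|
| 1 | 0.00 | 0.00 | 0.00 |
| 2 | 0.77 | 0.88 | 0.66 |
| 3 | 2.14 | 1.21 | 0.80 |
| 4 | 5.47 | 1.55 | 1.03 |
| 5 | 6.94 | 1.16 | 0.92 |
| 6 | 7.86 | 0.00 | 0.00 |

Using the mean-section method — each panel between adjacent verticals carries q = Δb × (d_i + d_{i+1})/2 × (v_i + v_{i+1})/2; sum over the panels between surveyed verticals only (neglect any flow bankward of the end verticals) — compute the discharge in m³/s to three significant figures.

Panel 1-2: Δb = 0.77 m, d̄ = (0.00+0.88)/2 = 0.44, v̄ = (0.00+0.66)/2 = 0.33 → q = 0.77×0.44×0.33 = 0.1118 m³/s
Panel 2-3: Δb = 1.37 m, d̄ = (0.88+1.21)/2 = 1.045, v̄ = (0.66+0.80)/2 = 0.73 → q = 1.37×1.045×0.73 = 1.045 m³/s
Panel 3-4: Δb = 3.33 m, d̄ = (1.21+1.55)/2 = 1.38, v̄ = (0.80+1.03)/2 = 0.915 → q = 3.33×1.38×0.915 = 4.205 m³/s
Panel 4-5: Δb = 1.47 m, d̄ = (1.55+1.16)/2 = 1.355, v̄ = (1.03+0.92)/2 = 0.975 → q = 1.47×1.355×0.975 = 1.942 m³/s
Panel 5-6: Δb = 0.92 m, d̄ = (1.16+0.00)/2 = 0.58, v̄ = (0.92+0.00)/2 = 0.46 → q = 0.92×0.58×0.46 = 0.2455 m³/s
Q = Σ q = 7.549 m³/s

7.55 m³/s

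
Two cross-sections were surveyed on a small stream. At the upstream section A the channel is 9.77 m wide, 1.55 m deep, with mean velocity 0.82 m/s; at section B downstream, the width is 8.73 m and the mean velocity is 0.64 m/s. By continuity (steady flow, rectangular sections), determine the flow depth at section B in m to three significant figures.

Q = A₁V₁ = (9.77×1.55) × 0.82 = 12.42 m³/s
d₂ = Q/(b₂ V₂) = 12.42/(8.73×0.64) = 2.223 m

2.22 m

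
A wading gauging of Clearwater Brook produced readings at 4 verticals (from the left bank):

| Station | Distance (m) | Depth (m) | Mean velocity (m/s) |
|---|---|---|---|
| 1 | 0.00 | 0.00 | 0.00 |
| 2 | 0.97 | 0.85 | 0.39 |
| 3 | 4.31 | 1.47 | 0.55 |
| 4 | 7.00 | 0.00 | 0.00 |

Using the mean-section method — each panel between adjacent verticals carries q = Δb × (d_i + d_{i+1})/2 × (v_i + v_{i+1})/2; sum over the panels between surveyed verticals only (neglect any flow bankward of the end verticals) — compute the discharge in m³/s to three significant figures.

Panel 1-2: Δb = 0.97 m, d̄ = (0.00+0.85)/2 = 0.425, v̄ = (0.00+0.39)/2 = 0.195 → q = 0.97×0.425×0.195 = 0.08039 m³/s
Panel 2-3: Δb = 3.34 m, d̄ = (0.85+1.47)/2 = 1.16, v̄ = (0.39+0.55)/2 = 0.47 → q = 3.34×1.16×0.47 = 1.821 m³/s
Panel 3-4: Δb = 2.69 m, d̄ = (1.47+0.00)/2 = 0.735, v̄ = (0.55+0.00)/2 = 0.275 → q = 2.69×0.735×0.275 = 0.5437 m³/s
Q = Σ q = 2.445 m³/s

2.45 m³/s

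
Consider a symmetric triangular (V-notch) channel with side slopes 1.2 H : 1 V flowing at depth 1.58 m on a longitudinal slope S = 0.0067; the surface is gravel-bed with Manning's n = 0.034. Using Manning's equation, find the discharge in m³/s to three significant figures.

5.17 m³/s

A = z·y² = 1.2×1.58² = 2.996 m²
P = 2y√(1+z²) = 2×1.58×√(1+1.2²) = 4.936 m
R = A/P = 2.996/4.936 = 0.6069 m
Q = (1/n)·A·R^(2/3)·S^(1/2) = (1/0.034) × 2.996 × 0.6069^(2/3) × 0.0067^(1/2) = 5.170 m³/s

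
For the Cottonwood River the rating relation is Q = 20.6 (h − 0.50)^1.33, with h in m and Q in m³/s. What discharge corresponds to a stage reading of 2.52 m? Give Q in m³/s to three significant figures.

52.5 m³/s

Q = 20.6 × (2.52 − 0.50)^1.33 = 20.6 × 2.02^1.33 = 52.48 m³/s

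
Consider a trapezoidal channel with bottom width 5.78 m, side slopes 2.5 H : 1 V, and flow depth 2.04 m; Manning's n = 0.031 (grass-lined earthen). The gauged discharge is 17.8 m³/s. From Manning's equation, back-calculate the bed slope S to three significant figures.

0.000425

A = (b + z·y)·y = (5.78 + 2.5×2.04)×2.04 = 22.20 m²
P = b + 2y√(1+z²) = 5.78 + 2×2.04×√(1+2.5²) = 16.77 m
R = A/P = 22.20/16.77 = 1.324 m
S = (Q·n / (1·A·R^(2/3)))² = (17.8×0.031 / (1×22.20×1.206))² = 0.0004252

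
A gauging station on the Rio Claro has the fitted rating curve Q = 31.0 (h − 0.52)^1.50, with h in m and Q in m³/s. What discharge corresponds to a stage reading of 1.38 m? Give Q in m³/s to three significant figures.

24.7 m³/s

Q = 31.0 × (1.38 − 0.52)^1.50 = 31.0 × 0.86^1.50 = 24.72 m³/s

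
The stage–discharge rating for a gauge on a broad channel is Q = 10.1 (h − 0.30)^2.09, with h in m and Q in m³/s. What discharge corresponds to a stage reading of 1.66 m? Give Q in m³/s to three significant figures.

Q = 10.1 × (1.66 − 0.30)^2.09 = 10.1 × 1.36^2.09 = 19.21 m³/s

19.2 m³/s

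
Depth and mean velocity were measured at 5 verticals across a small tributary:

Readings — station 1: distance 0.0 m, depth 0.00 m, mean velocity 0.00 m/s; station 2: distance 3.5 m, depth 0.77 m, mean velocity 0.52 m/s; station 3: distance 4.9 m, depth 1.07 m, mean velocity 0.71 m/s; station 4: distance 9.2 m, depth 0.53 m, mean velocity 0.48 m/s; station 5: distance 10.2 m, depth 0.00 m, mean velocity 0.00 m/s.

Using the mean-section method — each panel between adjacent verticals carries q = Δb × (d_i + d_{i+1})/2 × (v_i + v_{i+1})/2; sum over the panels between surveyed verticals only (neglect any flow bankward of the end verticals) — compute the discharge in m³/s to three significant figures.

Panel 1-2: Δb = 3.5 m, d̄ = (0.00+0.77)/2 = 0.385, v̄ = (0.00+0.52)/2 = 0.26 → q = 3.5×0.385×0.26 = 0.3504 m³/s
Panel 2-3: Δb = 1.4 m, d̄ = (0.77+1.07)/2 = 0.92, v̄ = (0.52+0.71)/2 = 0.615 → q = 1.4×0.92×0.615 = 0.7921 m³/s
Panel 3-4: Δb = 4.3 m, d̄ = (1.07+0.53)/2 = 0.8, v̄ = (0.71+0.48)/2 = 0.595 → q = 4.3×0.8×0.595 = 2.047 m³/s
Panel 4-5: Δb = 1 m, d̄ = (0.53+0.00)/2 = 0.265, v̄ = (0.48+0.00)/2 = 0.24 → q = 1×0.265×0.24 = 0.06360 m³/s
Q = Σ q = 3.253 m³/s

3.25 m³/s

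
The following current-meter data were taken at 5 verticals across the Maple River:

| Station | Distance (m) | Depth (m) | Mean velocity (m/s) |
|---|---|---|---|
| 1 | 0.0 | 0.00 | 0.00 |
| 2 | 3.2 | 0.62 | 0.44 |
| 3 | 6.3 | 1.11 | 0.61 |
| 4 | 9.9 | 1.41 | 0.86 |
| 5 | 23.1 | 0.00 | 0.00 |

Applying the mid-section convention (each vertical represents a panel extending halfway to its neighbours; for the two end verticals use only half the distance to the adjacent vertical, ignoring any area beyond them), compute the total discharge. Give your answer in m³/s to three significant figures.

13.3 m³/s

w_2 = (6.3 − 0.0)/2 = 3.15 m; q_2 = 0.44 × 0.62 × 3.15 = 0.8593 m³/s
w_3 = (9.9 − 3.2)/2 = 3.35 m; q_3 = 0.61 × 1.11 × 3.35 = 2.268 m³/s
w_4 = (23.1 − 6.3)/2 = 8.4 m; q_4 = 0.86 × 1.41 × 8.4 = 10.19 m³/s
Stations 1, 5 contribute zero (depth or velocity is 0).
Q = Σ qᵢ = 13.31 m³/s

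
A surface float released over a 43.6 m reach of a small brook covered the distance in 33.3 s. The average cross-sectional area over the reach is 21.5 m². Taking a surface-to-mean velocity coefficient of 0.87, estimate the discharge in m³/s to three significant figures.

v_surface = L / t̄ = 43.6 / 33.3 = 1.309 m/s
v_mean = 0.87 × 1.309 = 1.139 m/s
Q = A × v_mean = 21.5 × 1.139 = 24.49 m³/s

24.5 m³/s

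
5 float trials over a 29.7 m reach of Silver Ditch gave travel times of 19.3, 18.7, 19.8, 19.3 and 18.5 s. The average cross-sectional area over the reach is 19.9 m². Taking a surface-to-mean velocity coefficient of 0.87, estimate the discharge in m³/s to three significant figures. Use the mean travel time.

t̄ = (19.3 + 18.7 + 19.8 + 19.3 + 18.5) / 5 = 19.12 s
v_surface = L / t̄ = 29.7 / 19.12 = 1.553 m/s
v_mean = 0.87 × 1.553 = 1.351 m/s
Q = A × v_mean = 19.9 × 1.351 = 26.89 m³/s

26.9 m³/s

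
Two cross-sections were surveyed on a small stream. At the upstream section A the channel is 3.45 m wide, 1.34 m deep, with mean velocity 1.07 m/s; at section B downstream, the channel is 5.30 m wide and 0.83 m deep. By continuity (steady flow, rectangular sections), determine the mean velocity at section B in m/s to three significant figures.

Q = A₁V₁ = (3.45×1.34) × 1.07 = 4.947 m³/s
A₂ = 5.30 × 0.83 = 4.399 m²
V₂ = Q/A₂ = 4.947/4.399 = 1.124 m/s

1.12 m/s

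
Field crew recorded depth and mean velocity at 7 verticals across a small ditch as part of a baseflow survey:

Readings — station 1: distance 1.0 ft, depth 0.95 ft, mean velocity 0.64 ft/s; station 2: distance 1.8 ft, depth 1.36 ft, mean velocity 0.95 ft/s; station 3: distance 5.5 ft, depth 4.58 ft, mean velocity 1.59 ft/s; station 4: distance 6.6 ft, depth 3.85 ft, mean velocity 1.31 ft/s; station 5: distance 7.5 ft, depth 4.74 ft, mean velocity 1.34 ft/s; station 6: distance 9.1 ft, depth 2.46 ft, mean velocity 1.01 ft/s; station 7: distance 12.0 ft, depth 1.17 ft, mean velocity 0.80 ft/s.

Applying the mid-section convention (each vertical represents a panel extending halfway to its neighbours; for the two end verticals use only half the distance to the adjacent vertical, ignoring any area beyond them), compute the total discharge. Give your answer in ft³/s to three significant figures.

w_1 = (1.8 − 1.0)/2 = 0.4 ft; q_1 = 0.64 × 0.95 × 0.4 = 0.2432 ft³/s
w_2 = (5.5 − 1.0)/2 = 2.25 ft; q_2 = 0.95 × 1.36 × 2.25 = 2.907 ft³/s
w_3 = (6.6 − 1.8)/2 = 2.4 ft; q_3 = 1.59 × 4.58 × 2.4 = 17.48 ft³/s
w_4 = (7.5 − 5.5)/2 = 1 ft; q_4 = 1.31 × 3.85 × 1 = 5.044 ft³/s
w_5 = (9.1 − 6.6)/2 = 1.25 ft; q_5 = 1.34 × 4.74 × 1.25 = 7.940 ft³/s
w_6 = (12.0 − 7.5)/2 = 2.25 ft; q_6 = 1.01 × 2.46 × 2.25 = 5.590 ft³/s
w_7 = (12.0 − 9.1)/2 = 1.45 ft; q_7 = 0.80 × 1.17 × 1.45 = 1.357 ft³/s
Q = Σ qᵢ = 40.56 ft³/s

40.6 ft³/s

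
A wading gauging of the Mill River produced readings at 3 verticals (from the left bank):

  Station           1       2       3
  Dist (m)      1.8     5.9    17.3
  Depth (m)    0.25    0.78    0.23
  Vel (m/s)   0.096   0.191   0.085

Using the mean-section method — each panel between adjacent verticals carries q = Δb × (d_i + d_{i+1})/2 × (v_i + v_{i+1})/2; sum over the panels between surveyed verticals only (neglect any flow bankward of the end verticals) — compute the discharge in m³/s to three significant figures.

1.10 m³/s

Panel 1-2: Δb = 4.1 m, d̄ = (0.25+0.78)/2 = 0.515, v̄ = (0.096+0.191)/2 = 0.1435 → q = 4.1×0.515×0.1435 = 0.3030 m³/s
Panel 2-3: Δb = 11.4 m, d̄ = (0.78+0.23)/2 = 0.505, v̄ = (0.191+0.085)/2 = 0.138 → q = 11.4×0.505×0.138 = 0.7945 m³/s
Q = Σ q = 1.097 m³/s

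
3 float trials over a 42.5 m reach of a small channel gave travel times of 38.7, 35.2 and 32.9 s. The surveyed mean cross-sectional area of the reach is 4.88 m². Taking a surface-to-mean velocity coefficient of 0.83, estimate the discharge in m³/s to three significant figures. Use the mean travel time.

t̄ = (38.7 + 35.2 + 32.9) / 3 = 35.6 s
v_surface = L / t̄ = 42.5 / 35.6 = 1.194 m/s
v_mean = 0.83 × 1.194 = 0.9909 m/s
Q = A × v_mean = 4.88 × 0.9909 = 4.835 m³/s

4.84 m³/s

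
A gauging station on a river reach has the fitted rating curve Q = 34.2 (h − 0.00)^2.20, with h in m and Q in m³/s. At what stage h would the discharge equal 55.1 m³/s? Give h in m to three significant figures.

h − h₀ = (Q/C)^(1/b) = (55.1/34.2)^(1/2.20) = 1.242 m
h = 0.00 + 1.242 = 1.242 m

1.24 m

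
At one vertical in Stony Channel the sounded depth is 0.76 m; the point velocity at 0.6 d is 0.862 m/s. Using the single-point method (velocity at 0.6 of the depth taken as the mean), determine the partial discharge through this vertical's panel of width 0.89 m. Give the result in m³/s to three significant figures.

0.583 m³/s

v̄ = v₀.₆ = 0.862 m/s
q = v̄ × d × w = 0.8620 × 0.76 × 0.89 = 0.5831 m³/s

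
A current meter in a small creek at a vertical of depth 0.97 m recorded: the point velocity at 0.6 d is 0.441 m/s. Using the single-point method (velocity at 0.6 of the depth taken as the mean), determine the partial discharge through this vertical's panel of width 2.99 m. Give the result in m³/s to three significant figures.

v̄ = v₀.₆ = 0.441 m/s
q = v̄ × d × w = 0.4410 × 0.97 × 2.99 = 1.279 m³/s

1.28 m³/s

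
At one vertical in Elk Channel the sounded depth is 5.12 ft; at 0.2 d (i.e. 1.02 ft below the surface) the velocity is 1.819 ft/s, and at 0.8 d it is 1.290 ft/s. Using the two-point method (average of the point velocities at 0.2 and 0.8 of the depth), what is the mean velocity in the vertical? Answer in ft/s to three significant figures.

v̄ = (1.819 + 1.290) / 2 = 1.555 ft/s

1.55 ft/s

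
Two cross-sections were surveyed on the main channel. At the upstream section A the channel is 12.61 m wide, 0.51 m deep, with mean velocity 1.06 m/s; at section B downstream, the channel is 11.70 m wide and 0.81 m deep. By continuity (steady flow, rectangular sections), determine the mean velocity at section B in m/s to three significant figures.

Q = A₁V₁ = (12.61×0.51) × 1.06 = 6.817 m³/s
A₂ = 11.70 × 0.81 = 9.477 m²
V₂ = Q/A₂ = 6.817/9.477 = 0.7193 m/s

0.719 m/s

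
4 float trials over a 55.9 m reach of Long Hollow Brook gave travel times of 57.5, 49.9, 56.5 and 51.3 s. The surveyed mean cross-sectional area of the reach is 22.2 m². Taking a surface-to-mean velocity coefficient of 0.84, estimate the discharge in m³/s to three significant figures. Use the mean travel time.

19.4 m³/s

t̄ = (57.5 + 49.9 + 56.5 + 51.3) / 4 = 53.8 s
v_surface = L / t̄ = 55.9 / 53.8 = 1.039 m/s
v_mean = 0.84 × 1.039 = 0.8728 m/s
Q = A × v_mean = 22.2 × 0.8728 = 19.38 m³/s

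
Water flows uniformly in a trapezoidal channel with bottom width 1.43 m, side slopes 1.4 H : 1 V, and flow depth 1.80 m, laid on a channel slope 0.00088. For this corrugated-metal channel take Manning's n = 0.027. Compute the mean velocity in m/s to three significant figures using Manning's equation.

1.05 m/s

A = (b + z·y)·y = (1.43 + 1.4×1.80)×1.80 = 7.110 m²
P = b + 2y√(1+z²) = 1.43 + 2×1.80×√(1+1.4²) = 7.624 m
R = A/P = 7.110/7.624 = 0.9326 m
Q = (1/n)·A·R^(2/3)·S^(1/2) = (1/0.027) × 7.110 × 0.9326^(2/3) × 0.00088^(1/2) = 7.457 m³/s
V = Q/A = 7.457/7.110 = 1.049 m/s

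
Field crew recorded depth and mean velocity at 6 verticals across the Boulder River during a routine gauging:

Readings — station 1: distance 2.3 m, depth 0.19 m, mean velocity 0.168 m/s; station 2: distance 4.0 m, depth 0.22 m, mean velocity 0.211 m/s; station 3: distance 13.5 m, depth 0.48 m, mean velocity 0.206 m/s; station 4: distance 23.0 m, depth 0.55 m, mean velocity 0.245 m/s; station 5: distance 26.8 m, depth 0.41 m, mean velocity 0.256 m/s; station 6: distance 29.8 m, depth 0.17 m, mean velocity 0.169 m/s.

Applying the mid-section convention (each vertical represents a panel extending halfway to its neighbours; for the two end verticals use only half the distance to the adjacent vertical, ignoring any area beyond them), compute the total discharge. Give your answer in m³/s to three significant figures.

2.52 m³/s

w_1 = (4.0 − 2.3)/2 = 0.85 m; q_1 = 0.168 × 0.19 × 0.85 = 0.02713 m³/s
w_2 = (13.5 − 2.3)/2 = 5.6 m; q_2 = 0.211 × 0.22 × 5.6 = 0.2600 m³/s
w_3 = (23.0 − 4.0)/2 = 9.5 m; q_3 = 0.206 × 0.48 × 9.5 = 0.9394 m³/s
w_4 = (26.8 − 13.5)/2 = 6.65 m; q_4 = 0.245 × 0.55 × 6.65 = 0.8961 m³/s
w_5 = (29.8 − 23.0)/2 = 3.4 m; q_5 = 0.256 × 0.41 × 3.4 = 0.3569 m³/s
w_6 = (29.8 − 26.8)/2 = 1.5 m; q_6 = 0.169 × 0.17 × 1.5 = 0.04310 m³/s
Q = Σ qᵢ = 2.522 m³/s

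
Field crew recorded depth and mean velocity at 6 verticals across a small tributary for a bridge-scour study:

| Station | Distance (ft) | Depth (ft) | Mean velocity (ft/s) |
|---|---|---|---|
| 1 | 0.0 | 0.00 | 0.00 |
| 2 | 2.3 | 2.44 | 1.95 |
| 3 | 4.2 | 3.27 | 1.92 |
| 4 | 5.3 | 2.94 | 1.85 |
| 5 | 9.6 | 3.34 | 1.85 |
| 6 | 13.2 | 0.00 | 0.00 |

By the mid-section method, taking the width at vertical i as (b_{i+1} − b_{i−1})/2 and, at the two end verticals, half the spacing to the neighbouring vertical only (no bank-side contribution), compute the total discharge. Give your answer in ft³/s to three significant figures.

58.5 ft³/s

w_2 = (4.2 − 0.0)/2 = 2.1 ft; q_2 = 1.95 × 2.44 × 2.1 = 9.992 ft³/s
w_3 = (5.3 − 2.3)/2 = 1.5 ft; q_3 = 1.92 × 3.27 × 1.5 = 9.418 ft³/s
w_4 = (9.6 − 4.2)/2 = 2.7 ft; q_4 = 1.85 × 2.94 × 2.7 = 14.69 ft³/s
w_5 = (13.2 − 5.3)/2 = 3.95 ft; q_5 = 1.85 × 3.34 × 3.95 = 24.41 ft³/s
Stations 1, 6 contribute zero (depth or velocity is 0).
Q = Σ qᵢ = 58.50 ft³/s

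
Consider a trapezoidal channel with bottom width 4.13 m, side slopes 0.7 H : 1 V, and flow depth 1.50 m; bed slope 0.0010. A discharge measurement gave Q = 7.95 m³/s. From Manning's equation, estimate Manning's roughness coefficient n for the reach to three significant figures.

0.0308

A = (b + z·y)·y = (4.13 + 0.7×1.50)×1.50 = 7.770 m²
P = b + 2y√(1+z²) = 4.13 + 2×1.50×√(1+0.7²) = 7.792 m
R = A/P = 7.770/7.792 = 0.9972 m
n = (1/Q)·A·R^(2/3)·S^(1/2) = (1/7.95) × 7.770 × 0.9981 × 0.03162 = 0.03085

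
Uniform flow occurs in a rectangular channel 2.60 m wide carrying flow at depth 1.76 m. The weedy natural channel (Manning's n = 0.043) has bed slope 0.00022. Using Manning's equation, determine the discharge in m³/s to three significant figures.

A = b·y = 2.60 × 1.76 = 4.576 m²
P = b + 2y = 2.60 + 2×1.76 = 6.120 m
R = A/P = 4.576/6.120 = 0.7477 m
Q = (1/n)·A·R^(2/3)·S^(1/2) = (1/0.043) × 4.576 × 0.7477^(2/3) × 0.00022^(1/2) = 1.300 m³/s

1.30 m³/s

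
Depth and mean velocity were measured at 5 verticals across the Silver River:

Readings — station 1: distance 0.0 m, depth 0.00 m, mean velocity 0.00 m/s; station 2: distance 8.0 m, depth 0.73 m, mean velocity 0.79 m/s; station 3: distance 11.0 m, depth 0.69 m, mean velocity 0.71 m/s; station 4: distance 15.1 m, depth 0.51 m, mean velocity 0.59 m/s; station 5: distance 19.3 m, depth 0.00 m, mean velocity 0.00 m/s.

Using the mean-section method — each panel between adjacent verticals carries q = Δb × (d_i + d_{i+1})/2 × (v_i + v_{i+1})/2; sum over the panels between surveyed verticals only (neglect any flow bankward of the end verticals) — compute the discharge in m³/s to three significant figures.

4.67 m³/s

Panel 1-2: Δb = 8 m, d̄ = (0.00+0.73)/2 = 0.365, v̄ = (0.00+0.79)/2 = 0.395 → q = 8×0.365×0.395 = 1.153 m³/s
Panel 2-3: Δb = 3 m, d̄ = (0.73+0.69)/2 = 0.71, v̄ = (0.79+0.71)/2 = 0.75 → q = 3×0.71×0.75 = 1.598 m³/s
Panel 3-4: Δb = 4.1 m, d̄ = (0.69+0.51)/2 = 0.6, v̄ = (0.71+0.59)/2 = 0.65 → q = 4.1×0.6×0.65 = 1.599 m³/s
Panel 4-5: Δb = 4.2 m, d̄ = (0.51+0.00)/2 = 0.255, v̄ = (0.59+0.00)/2 = 0.295 → q = 4.2×0.255×0.295 = 0.3159 m³/s
Q = Σ q = 4.666 m³/s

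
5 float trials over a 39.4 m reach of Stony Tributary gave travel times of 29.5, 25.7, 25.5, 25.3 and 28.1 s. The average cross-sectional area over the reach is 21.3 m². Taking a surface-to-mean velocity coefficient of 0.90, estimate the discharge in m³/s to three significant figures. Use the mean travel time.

28.2 m³/s

t̄ = (29.5 + 25.7 + 25.5 + 25.3 + 28.1) / 5 = 26.82 s
v_surface = L / t̄ = 39.4 / 26.82 = 1.469 m/s
v_mean = 0.90 × 1.469 = 1.322 m/s
Q = A × v_mean = 21.3 × 1.322 = 28.16 m³/s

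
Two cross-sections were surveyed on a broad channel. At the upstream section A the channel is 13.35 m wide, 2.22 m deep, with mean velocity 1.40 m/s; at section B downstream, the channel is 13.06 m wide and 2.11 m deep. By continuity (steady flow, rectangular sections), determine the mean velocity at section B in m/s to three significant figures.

1.51 m/s

Q = A₁V₁ = (13.35×2.22) × 1.40 = 41.49 m³/s
A₂ = 13.06 × 2.11 = 27.56 m²
V₂ = Q/A₂ = 41.49/27.56 = 1.506 m/s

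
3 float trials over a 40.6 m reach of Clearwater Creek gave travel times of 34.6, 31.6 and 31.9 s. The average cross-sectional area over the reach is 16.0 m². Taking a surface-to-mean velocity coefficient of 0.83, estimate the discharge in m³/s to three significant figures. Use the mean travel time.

16.5 m³/s

t̄ = (34.6 + 31.6 + 31.9) / 3 = 32.7 s
v_surface = L / t̄ = 40.6 / 32.7 = 1.242 m/s
v_mean = 0.83 × 1.242 = 1.031 m/s
Q = A × v_mean = 16.0 × 1.031 = 16.49 m³/s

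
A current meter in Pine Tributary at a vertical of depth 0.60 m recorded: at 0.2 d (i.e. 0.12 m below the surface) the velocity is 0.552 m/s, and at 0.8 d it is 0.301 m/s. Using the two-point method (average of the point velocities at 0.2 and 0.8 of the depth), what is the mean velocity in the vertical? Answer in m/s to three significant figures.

v̄ = (0.552 + 0.301) / 2 = 0.4265 m/s

0.427 m/s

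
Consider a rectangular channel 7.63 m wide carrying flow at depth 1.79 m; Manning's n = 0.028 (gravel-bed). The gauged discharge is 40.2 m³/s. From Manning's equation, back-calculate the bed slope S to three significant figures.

A = b·y = 7.63 × 1.79 = 13.66 m²
P = b + 2y = 7.63 + 2×1.79 = 11.21 m
R = A/P = 13.66/11.21 = 1.218 m
S = (Q·n / (1·A·R^(2/3)))² = (40.2×0.028 / (1×13.66×1.141))² = 0.005220

0.00522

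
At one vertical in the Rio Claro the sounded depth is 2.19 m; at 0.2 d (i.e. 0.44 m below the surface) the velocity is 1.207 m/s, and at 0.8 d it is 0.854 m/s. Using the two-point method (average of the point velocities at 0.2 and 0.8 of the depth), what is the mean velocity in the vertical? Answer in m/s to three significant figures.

1.03 m/s

v̄ = (1.207 + 0.854) / 2 = 1.031 m/s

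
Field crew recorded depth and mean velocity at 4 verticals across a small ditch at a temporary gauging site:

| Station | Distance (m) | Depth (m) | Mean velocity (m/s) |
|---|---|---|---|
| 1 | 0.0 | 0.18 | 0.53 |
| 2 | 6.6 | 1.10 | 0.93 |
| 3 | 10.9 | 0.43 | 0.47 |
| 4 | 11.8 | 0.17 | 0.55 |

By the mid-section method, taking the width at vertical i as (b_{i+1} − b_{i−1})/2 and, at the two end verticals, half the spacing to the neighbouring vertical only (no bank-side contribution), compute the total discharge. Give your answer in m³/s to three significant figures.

w_1 = (6.6 − 0.0)/2 = 3.3 m; q_1 = 0.53 × 0.18 × 3.3 = 0.3148 m³/s
w_2 = (10.9 − 0.0)/2 = 5.45 m; q_2 = 0.93 × 1.10 × 5.45 = 5.575 m³/s
w_3 = (11.8 − 6.6)/2 = 2.6 m; q_3 = 0.47 × 0.43 × 2.6 = 0.5255 m³/s
w_4 = (11.8 − 10.9)/2 = 0.45 m; q_4 = 0.55 × 0.17 × 0.45 = 0.04208 m³/s
Q = Σ qᵢ = 6.458 m³/s

6.46 m³/s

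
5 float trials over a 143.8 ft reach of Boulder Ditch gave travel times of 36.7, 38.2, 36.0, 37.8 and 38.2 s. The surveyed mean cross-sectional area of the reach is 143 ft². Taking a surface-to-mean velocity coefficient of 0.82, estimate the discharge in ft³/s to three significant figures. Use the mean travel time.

t̄ = (36.7 + 38.2 + 36.0 + 37.8 + 38.2) / 5 = 37.38 s
v_surface = L / t̄ = 143.8 / 37.38 = 3.847 ft/s
v_mean = 0.82 × 3.847 = 3.155 ft/s
Q = A × v_mean = 143 × 3.155 = 451.1 ft³/s

451 ft³/s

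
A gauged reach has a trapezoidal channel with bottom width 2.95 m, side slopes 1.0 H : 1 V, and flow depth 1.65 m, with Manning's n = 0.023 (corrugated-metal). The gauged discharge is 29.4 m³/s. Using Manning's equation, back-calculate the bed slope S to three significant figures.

0.00797

A = (b + z·y)·y = (2.95 + 1.0×1.65)×1.65 = 7.590 m²
P = b + 2y√(1+z²) = 2.95 + 2×1.65×√(1+1.0²) = 7.617 m
R = A/P = 7.590/7.617 = 0.9965 m
S = (Q·n / (1·A·R^(2/3)))² = (29.4×0.023 / (1×7.590×0.9976))² = 0.007975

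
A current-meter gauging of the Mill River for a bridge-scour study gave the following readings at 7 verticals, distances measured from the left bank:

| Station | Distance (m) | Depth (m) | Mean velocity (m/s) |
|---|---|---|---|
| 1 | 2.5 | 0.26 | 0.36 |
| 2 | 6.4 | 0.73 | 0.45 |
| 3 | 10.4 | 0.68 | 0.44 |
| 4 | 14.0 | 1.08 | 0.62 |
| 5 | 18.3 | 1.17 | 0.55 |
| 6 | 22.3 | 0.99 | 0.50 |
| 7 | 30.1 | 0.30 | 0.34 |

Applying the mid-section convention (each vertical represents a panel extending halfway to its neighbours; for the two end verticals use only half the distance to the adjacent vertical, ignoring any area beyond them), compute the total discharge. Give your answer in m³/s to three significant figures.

w_1 = (6.4 − 2.5)/2 = 1.95 m; q_1 = 0.36 × 0.26 × 1.95 = 0.1825 m³/s
w_2 = (10.4 − 2.5)/2 = 3.95 m; q_2 = 0.45 × 0.73 × 3.95 = 1.298 m³/s
w_3 = (14.0 − 6.4)/2 = 3.8 m; q_3 = 0.44 × 0.68 × 3.8 = 1.137 m³/s
w_4 = (18.3 − 10.4)/2 = 3.95 m; q_4 = 0.62 × 1.08 × 3.95 = 2.645 m³/s
w_5 = (22.3 − 14.0)/2 = 4.15 m; q_5 = 0.55 × 1.17 × 4.15 = 2.671 m³/s
w_6 = (30.1 − 18.3)/2 = 5.9 m; q_6 = 0.50 × 0.99 × 5.9 = 2.921 m³/s
w_7 = (30.1 − 22.3)/2 = 3.9 m; q_7 = 0.34 × 0.30 × 3.9 = 0.3978 m³/s
Q = Σ qᵢ = 11.25 m³/s

11.3 m³/s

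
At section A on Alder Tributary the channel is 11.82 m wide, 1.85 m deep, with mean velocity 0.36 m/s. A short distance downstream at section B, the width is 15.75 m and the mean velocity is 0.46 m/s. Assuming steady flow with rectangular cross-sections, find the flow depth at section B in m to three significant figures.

Q = A₁V₁ = (11.82×1.85) × 0.36 = 7.872 m³/s
d₂ = Q/(b₂ V₂) = 7.872/(15.75×0.46) = 1.087 m

1.09 m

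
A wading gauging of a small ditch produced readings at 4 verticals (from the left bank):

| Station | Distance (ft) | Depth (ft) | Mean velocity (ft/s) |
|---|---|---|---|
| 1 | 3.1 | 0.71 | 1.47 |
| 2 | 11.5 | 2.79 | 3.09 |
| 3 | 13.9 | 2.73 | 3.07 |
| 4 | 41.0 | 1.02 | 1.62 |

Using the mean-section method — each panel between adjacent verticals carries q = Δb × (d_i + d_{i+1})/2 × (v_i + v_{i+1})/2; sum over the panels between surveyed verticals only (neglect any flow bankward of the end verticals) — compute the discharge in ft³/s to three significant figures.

173 ft³/s

Panel 1-2: Δb = 8.4 ft, d̄ = (0.71+2.79)/2 = 1.75, v̄ = (1.47+3.09)/2 = 2.28 → q = 8.4×1.75×2.28 = 33.52 ft³/s
Panel 2-3: Δb = 2.4 ft, d̄ = (2.79+2.73)/2 = 2.76, v̄ = (3.09+3.07)/2 = 3.08 → q = 2.4×2.76×3.08 = 20.40 ft³/s
Panel 3-4: Δb = 27.1 ft, d̄ = (2.73+1.02)/2 = 1.875, v̄ = (3.07+1.62)/2 = 2.345 → q = 27.1×1.875×2.345 = 119.2 ft³/s
Q = Σ q = 173.1 ft³/s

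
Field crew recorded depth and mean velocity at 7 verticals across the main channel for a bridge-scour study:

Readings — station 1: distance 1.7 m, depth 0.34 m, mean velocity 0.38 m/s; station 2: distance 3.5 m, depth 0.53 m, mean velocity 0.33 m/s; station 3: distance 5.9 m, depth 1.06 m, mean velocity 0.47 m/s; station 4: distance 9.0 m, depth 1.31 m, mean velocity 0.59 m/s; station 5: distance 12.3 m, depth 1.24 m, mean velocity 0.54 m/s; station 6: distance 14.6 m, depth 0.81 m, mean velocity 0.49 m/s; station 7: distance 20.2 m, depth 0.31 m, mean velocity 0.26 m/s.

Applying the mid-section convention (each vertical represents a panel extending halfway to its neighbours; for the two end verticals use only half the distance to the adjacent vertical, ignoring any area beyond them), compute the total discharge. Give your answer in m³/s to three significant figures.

w_1 = (3.5 − 1.7)/2 = 0.9 m; q_1 = 0.38 × 0.34 × 0.9 = 0.1163 m³/s
w_2 = (5.9 − 1.7)/2 = 2.1 m; q_2 = 0.33 × 0.53 × 2.1 = 0.3673 m³/s
w_3 = (9.0 − 3.5)/2 = 2.75 m; q_3 = 0.47 × 1.06 × 2.75 = 1.370 m³/s
w_4 = (12.3 − 5.9)/2 = 3.2 m; q_4 = 0.59 × 1.31 × 3.2 = 2.473 m³/s
w_5 = (14.6 − 9.0)/2 = 2.8 m; q_5 = 0.54 × 1.24 × 2.8 = 1.875 m³/s
w_6 = (20.2 − 12.3)/2 = 3.95 m; q_6 = 0.49 × 0.81 × 3.95 = 1.568 m³/s
w_7 = (20.2 − 14.6)/2 = 2.8 m; q_7 = 0.26 × 0.31 × 2.8 = 0.2257 m³/s
Q = Σ qᵢ = 7.995 m³/s

8.00 m³/s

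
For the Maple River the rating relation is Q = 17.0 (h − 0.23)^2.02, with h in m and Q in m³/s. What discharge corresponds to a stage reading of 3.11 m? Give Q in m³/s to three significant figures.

144 m³/s

Q = 17.0 × (3.11 − 0.23)^2.02 = 17.0 × 2.88^2.02 = 144.0 m³/s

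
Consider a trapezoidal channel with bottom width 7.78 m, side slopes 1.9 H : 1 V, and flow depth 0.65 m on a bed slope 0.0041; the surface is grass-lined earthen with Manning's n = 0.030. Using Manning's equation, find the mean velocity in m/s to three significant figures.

A = (b + z·y)·y = (7.78 + 1.9×0.65)×0.65 = 5.860 m²
P = b + 2y√(1+z²) = 7.78 + 2×0.65×√(1+1.9²) = 10.57 m
R = A/P = 5.860/10.57 = 0.5543 m
Q = (1/n)·A·R^(2/3)·S^(1/2) = (1/0.030) × 5.860 × 0.5543^(2/3) × 0.0041^(1/2) = 8.440 m³/s
V = Q/A = 8.440/5.860 = 1.440 m/s

1.44 m/s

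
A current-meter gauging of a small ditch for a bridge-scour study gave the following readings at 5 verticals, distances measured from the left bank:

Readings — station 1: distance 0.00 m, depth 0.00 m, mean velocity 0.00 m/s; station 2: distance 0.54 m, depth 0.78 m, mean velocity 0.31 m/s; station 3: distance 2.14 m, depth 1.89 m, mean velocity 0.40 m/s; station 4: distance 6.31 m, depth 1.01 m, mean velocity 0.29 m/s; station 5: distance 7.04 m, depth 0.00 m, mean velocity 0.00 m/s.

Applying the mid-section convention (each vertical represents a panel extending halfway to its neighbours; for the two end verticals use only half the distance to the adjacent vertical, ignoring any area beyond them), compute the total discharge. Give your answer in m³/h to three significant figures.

w_2 = (2.14 − 0.00)/2 = 1.07 m; q_2 = 0.31 × 0.78 × 1.07 = 0.2587 m³/s
w_3 = (6.31 − 0.54)/2 = 2.885 m; q_3 = 0.40 × 1.89 × 2.885 = 2.181 m³/s
w_4 = (7.04 − 2.14)/2 = 2.45 m; q_4 = 0.29 × 1.01 × 2.45 = 0.7176 m³/s
Stations 1, 5 contribute zero (depth or velocity is 0).
Q = Σ qᵢ = 3.157 m³/s
= 3.157 × 3600 = 11370 m³/h

11400 m³/h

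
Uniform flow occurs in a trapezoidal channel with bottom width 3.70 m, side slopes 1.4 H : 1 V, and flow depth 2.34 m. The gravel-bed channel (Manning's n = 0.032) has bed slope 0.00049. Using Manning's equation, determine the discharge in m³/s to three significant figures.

14.1 m³/s

A = (b + z·y)·y = (3.70 + 1.4×2.34)×2.34 = 16.32 m²
P = b + 2y√(1+z²) = 3.70 + 2×2.34×√(1+1.4²) = 11.75 m
R = A/P = 16.32/11.75 = 1.389 m
Q = (1/n)·A·R^(2/3)·S^(1/2) = (1/0.032) × 16.32 × 1.389^(2/3) × 0.00049^(1/2) = 14.06 m³/s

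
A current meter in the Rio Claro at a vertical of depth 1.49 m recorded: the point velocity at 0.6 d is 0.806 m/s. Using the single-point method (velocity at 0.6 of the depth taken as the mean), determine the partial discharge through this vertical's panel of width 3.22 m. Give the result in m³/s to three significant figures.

v̄ = v₀.₆ = 0.806 m/s
q = v̄ × d × w = 0.8060 × 1.49 × 3.22 = 3.867 m³/s

3.87 m³/s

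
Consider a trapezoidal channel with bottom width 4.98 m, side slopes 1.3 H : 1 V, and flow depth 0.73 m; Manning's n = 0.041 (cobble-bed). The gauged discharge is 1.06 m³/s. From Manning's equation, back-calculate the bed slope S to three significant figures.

0.000205

A = (b + z·y)·y = (4.98 + 1.3×0.73)×0.73 = 4.328 m²
P = b + 2y√(1+z²) = 4.98 + 2×0.73×√(1+1.3²) = 7.375 m
R = A/P = 4.328/7.375 = 0.5869 m
S = (Q·n / (1·A·R^(2/3)))² = (1.06×0.041 / (1×4.328×0.7010))² = 0.0002052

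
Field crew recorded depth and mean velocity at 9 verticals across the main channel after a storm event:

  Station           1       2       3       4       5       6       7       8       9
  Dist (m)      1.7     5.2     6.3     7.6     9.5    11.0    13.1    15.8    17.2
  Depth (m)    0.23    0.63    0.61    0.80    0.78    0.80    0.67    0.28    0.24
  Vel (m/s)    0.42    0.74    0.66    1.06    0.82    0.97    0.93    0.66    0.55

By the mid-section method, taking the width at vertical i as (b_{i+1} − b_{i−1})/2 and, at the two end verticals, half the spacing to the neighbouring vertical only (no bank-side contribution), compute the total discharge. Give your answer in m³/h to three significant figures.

w_1 = (5.2 − 1.7)/2 = 1.75 m; q_1 = 0.42 × 0.23 × 1.75 = 0.1691 m³/s
w_2 = (6.3 − 1.7)/2 = 2.3 m; q_2 = 0.74 × 0.63 × 2.3 = 1.072 m³/s
w_3 = (7.6 − 5.2)/2 = 1.2 m; q_3 = 0.66 × 0.61 × 1.2 = 0.4831 m³/s
w_4 = (9.5 − 6.3)/2 = 1.6 m; q_4 = 1.06 × 0.80 × 1.6 = 1.357 m³/s
w_5 = (11.0 − 7.6)/2 = 1.7 m; q_5 = 0.82 × 0.78 × 1.7 = 1.087 m³/s
w_6 = (13.1 − 9.5)/2 = 1.8 m; q_6 = 0.97 × 0.80 × 1.8 = 1.397 m³/s
w_7 = (15.8 − 11.0)/2 = 2.4 m; q_7 = 0.93 × 0.67 × 2.4 = 1.495 m³/s
w_8 = (17.2 − 13.1)/2 = 2.05 m; q_8 = 0.66 × 0.28 × 2.05 = 0.3788 m³/s
w_9 = (17.2 − 15.8)/2 = 0.7 m; q_9 = 0.55 × 0.24 × 0.7 = 0.09240 m³/s
Q = Σ qᵢ = 7.532 m³/s
= 7.532 × 3600 = 27120 m³/h

27100 m³/h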